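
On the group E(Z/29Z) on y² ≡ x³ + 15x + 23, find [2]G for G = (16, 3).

(26, 26)

tangent at (16, 3): λ = (3·16² + 15)/(2·3) ≡ 0/6. 6⁻¹ ≡ 5 (mod 29), so λ ≡ 0·5 ≡ 0.
  x = λ² - 16 - 16 = 0 - 32 ≡ 26; y = λ·(16 - 26) - 3 ≡ 26. → (26, 26)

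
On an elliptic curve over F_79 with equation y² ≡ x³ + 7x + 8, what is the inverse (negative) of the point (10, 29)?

(10, 50)

-(10, 29) = (10, -29 mod 79) = (10, 50).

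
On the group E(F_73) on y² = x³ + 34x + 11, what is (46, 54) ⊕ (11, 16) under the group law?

(17, 63)

(46, 54) + (11, 16). λ = (16 - 54)/(11 - 46) ≡ 35/38 mod 73. 38⁻¹ ≡ 25 (mod 73), so λ ≡ 72.
  x = λ² - 46 - 11 = 5184 - 57 ≡ 17; y = λ·(46 - 17) - 54 ≡ 63. → (17, 63)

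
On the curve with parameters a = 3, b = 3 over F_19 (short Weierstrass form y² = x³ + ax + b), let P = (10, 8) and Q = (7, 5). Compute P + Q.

(3, 18)

(10, 8) + (7, 5). λ = (5 - 8)/(7 - 10) ≡ 16/16 mod 19. 16⁻¹ ≡ 6 (mod 19) since 16·6 = 96 ≡ 1, so λ ≡ 1.
  x = λ² - 10 - 7 = 1 - 17 ≡ 3; y = λ·(10 - 3) - 8 ≡ 18. → (3, 18)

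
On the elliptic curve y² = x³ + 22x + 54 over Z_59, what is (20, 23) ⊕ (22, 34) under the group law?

(20, 23) + (22, 34). λ = (34 - 23)/(22 - 20) ≡ 11/2 mod 59. 2⁻¹ ≡ 30 (mod 59), so λ ≡ 35.
  x = λ² - 20 - 22 = 1225 - 42 ≡ 3; y = λ·(20 - 3) - 23 ≡ 41. → (3, 41)

(3, 41)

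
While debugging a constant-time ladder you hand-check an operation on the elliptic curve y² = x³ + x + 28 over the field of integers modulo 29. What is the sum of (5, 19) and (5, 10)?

The two points share x = 5 and their y-coordinates satisfy 19 + 10 ≡ 0 (mod 29), so they are inverses. Their sum is the point at infinity.

O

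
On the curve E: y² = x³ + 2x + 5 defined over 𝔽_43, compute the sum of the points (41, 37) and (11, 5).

(8, 24)

(41, 37) + (11, 5). λ = (5 - 37)/(11 - 41) ≡ 11/13 mod 43. 13⁻¹ ≡ 10 (mod 43) since 13·10 = 130 ≡ 1, so λ ≡ 24.
  x = λ² - 41 - 11 = 576 - 52 ≡ 8; y = λ·(41 - 8) - 37 ≡ 24. → (8, 24)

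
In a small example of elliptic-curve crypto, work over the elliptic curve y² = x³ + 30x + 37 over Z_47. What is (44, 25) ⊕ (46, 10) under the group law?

(44, 25) + (46, 10). λ = (10 - 25)/(46 - 44) ≡ 32/2 mod 47. 2⁻¹ ≡ 24 (mod 47), so λ ≡ 16.
  x = λ² - 44 - 46 = 256 - 90 ≡ 25; y = λ·(44 - 25) - 25 ≡ 44. → (25, 44)

(25, 44)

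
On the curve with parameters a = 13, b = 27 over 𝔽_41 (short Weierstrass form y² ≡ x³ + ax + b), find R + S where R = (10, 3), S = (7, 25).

(14, 40)

(10, 3) + (7, 25). λ = (25 - 3)/(7 - 10) ≡ 22/38 mod 41. 38⁻¹ ≡ 27 (mod 41) since 38·27 = 1026 ≡ 1, so λ ≡ 20.
  x = λ² - 10 - 7 = 400 - 17 ≡ 14; y = λ·(10 - 14) - 3 ≡ 40. → (14, 40)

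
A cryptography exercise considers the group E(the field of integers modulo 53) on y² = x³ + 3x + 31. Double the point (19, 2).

(44, 21)

tangent at (19, 2): λ = (3·19² + 3)/(2·2) ≡ 26/4. 4⁻¹ ≡ 40 (mod 53), so λ ≡ 26·40 ≡ 33.
  x = λ² - 19 - 19 = 1089 - 38 ≡ 44; y = λ·(19 - 44) - 2 ≡ 21. → (44, 21)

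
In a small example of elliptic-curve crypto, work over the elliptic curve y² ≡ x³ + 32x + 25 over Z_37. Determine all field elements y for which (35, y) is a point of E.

x³ + 32x + 25 = 44020 ≡ 27 (mod 37).
Square roots of 27 mod 37: 8 and 29 (since 8² = 64 ≡ 27).

8, 29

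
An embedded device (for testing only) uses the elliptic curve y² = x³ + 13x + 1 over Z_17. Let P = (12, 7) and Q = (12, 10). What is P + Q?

The two points share x = 12 and their y-coordinates satisfy 7 + 10 ≡ 0 (mod 17), so they are inverses. Their sum is O.

O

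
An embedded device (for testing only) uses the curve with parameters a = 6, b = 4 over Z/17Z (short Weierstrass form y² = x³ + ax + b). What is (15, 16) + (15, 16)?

(0, 2)

tangent at (15, 16): λ = (3·15² + 6)/(2·16) ≡ 1/15. 15⁻¹ ≡ 8 (mod 17), so λ ≡ 1·8 ≡ 8.
  x = λ² - 15 - 15 = 64 - 30 ≡ 0; y = λ·(15 - 0) - 16 ≡ 2. → (0, 2)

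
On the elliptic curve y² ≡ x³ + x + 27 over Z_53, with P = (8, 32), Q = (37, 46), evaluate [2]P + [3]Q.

(1, 20)

First 2P:
Repeated addition: build up to 2P.
2P: tangent at (8, 32): λ = (3·8² + 1)/(2·32) ≡ 34/11. 11⁻¹ ≡ 29 (mod 53), so λ ≡ 34·29 ≡ 32.
  x = λ² - 8 - 8 = 1024 - 16 ≡ 1; y = λ·(8 - 1) - 32 ≡ 33. → (1, 33)
2P = (1, 33).
Next 3Q:
Repeated addition: build up to 3Q.
2Q: tangent at (37, 46): λ = (3·37² + 1)/(2·46) ≡ 27/39. 39⁻¹ ≡ 34 (mod 53), so λ ≡ 27·34 ≡ 17.
  x = λ² - 37 - 37 = 289 - 74 ≡ 3; y = λ·(37 - 3) - 46 ≡ 2. → (3, 2)
3Q: (3, 2) + (37, 46). λ = (46 - 2)/(37 - 3) ≡ 44/34 mod 53. 34⁻¹ ≡ 39 (mod 53), so λ ≡ 20.
  x = λ² - 3 - 37 = 400 - 40 ≡ 42; y = λ·(3 - 42) - 2 ≡ 13. → (42, 13)
3Q = (42, 13).
Finally 2P + 3Q:
(1, 33) + (42, 13). λ = (13 - 33)/(42 - 1) ≡ 33/41 mod 53. 41⁻¹ ≡ 22 (mod 53), so λ ≡ 37.
  x = λ² - 1 - 42 = 1369 - 43 ≡ 1; y = λ·(1 - 1) - 33 ≡ 20. → (1, 20)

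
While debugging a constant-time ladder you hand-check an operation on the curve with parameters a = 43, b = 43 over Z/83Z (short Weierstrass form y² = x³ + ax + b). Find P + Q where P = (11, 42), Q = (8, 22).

(11, 42) + (8, 22). λ = (22 - 42)/(8 - 11) ≡ 63/80 mod 83. 80⁻¹ ≡ 55 (mod 83) since 80·55 = 4400 ≡ 1, so λ ≡ 62.
  x = λ² - 11 - 8 = 3844 - 19 ≡ 7; y = λ·(11 - 7) - 42 ≡ 40. → (7, 40)

(7, 40)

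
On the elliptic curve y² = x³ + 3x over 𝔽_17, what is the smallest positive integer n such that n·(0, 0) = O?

2P: (0, 0) + (0, 0): same x and y₁ ≡ -y₂, so the sum is O.
2P = O, so the order is 2.

2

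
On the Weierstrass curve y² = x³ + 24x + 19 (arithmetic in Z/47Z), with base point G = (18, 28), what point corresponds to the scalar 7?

(31, 2)

Repeated addition: build up to 7G.
2G: tangent at (18, 28): λ = (3·18² + 24)/(2·28) ≡ 9/9. 9⁻¹ ≡ 21 (mod 47) since 9·21 = 189 ≡ 1, so λ ≡ 9·21 ≡ 1.
  x = λ² - 18 - 18 = 1 - 36 ≡ 12; y = λ·(18 - 12) - 28 ≡ 25. → (12, 25)
3G: (12, 25) + (18, 28). λ = (28 - 25)/(18 - 12) ≡ 3/6 mod 47. 6⁻¹ ≡ 8 (mod 47), so λ ≡ 24.
  x = λ² - 12 - 18 = 576 - 30 ≡ 29; y = λ·(12 - 29) - 25 ≡ 37. → (29, 37)
4G: (29, 37) + (18, 28). λ = (28 - 37)/(18 - 29) ≡ 38/36 mod 47. 36⁻¹ ≡ 17 (mod 47), so λ ≡ 35.
  x = λ² - 29 - 18 = 1225 - 47 ≡ 3; y = λ·(29 - 3) - 37 ≡ 27. → (3, 27)
5G: (3, 27) + (18, 28). λ = (28 - 27)/(18 - 3) ≡ 1/15 mod 47. 15⁻¹ ≡ 22 (mod 47), so λ ≡ 22.
  x = λ² - 3 - 18 = 484 - 21 ≡ 40; y = λ·(3 - 40) - 27 ≡ 5. → (40, 5)
6G: (40, 5) + (18, 28). λ = (28 - 5)/(18 - 40) ≡ 23/25 mod 47. 25⁻¹ ≡ 32 (mod 47), so λ ≡ 31.
  x = λ² - 40 - 18 = 961 - 58 ≡ 10; y = λ·(40 - 10) - 5 ≡ 32. → (10, 32)
7G: (10, 32) + (18, 28). λ = (28 - 32)/(18 - 10) ≡ 43/8 mod 47. 8⁻¹ ≡ 6 (mod 47), so λ ≡ 23.
  x = λ² - 10 - 18 = 529 - 28 ≡ 31; y = λ·(10 - 31) - 32 ≡ 2. → (31, 2)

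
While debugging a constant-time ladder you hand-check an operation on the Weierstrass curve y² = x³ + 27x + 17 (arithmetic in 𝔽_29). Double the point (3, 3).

tangent at (3, 3): λ = (3·3² + 27)/(2·3) ≡ 25/6. 6⁻¹ ≡ 5 (mod 29), so λ ≡ 25·5 ≡ 9.
  x = λ² - 3 - 3 = 81 - 6 ≡ 17; y = λ·(3 - 17) - 3 ≡ 16. → (17, 16)

(17, 16)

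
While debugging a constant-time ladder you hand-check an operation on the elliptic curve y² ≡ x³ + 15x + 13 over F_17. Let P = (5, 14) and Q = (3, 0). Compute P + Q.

(7, 6)

(5, 14) + (3, 0). λ = (0 - 14)/(3 - 5) ≡ 3/15 mod 17. 15⁻¹ ≡ 8 (mod 17), so λ ≡ 7.
  x = λ² - 5 - 3 = 49 - 8 ≡ 7; y = λ·(5 - 7) - 14 ≡ 6. → (7, 6)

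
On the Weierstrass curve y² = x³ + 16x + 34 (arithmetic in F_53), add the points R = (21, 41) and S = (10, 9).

(21, 41) + (10, 9). λ = (9 - 41)/(10 - 21) ≡ 21/42 mod 53. 42⁻¹ ≡ 24 (mod 53), so λ ≡ 27.
  x = λ² - 21 - 10 = 729 - 31 ≡ 9; y = λ·(21 - 9) - 41 ≡ 18. → (9, 18)

(9, 18)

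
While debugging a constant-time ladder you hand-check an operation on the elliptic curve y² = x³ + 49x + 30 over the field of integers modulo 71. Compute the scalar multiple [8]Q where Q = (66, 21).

Repeated addition: build up to 8Q.
2Q: tangent at (66, 21): λ = (3·66² + 49)/(2·21) ≡ 53/42. 42⁻¹ ≡ 22 (mod 71) since 42·22 = 924 ≡ 1, so λ ≡ 53·22 ≡ 30.
  x = λ² - 66 - 66 = 900 - 132 ≡ 58; y = λ·(66 - 58) - 21 ≡ 6. → (58, 6)
3Q: (58, 6) + (66, 21). λ = (21 - 6)/(66 - 58) ≡ 15/8 mod 71. 8⁻¹ ≡ 9 (mod 71) since 8·9 = 72 ≡ 1, so λ ≡ 64.
  x = λ² - 58 - 66 = 4096 - 124 ≡ 67; y = λ·(58 - 67) - 6 ≡ 57. → (67, 57)
4Q: (67, 57) + (66, 21). λ = (21 - 57)/(66 - 67) ≡ 35/70 mod 71. 70⁻¹ ≡ 70 (mod 71) since 70·70 = 4900 ≡ 1, so λ ≡ 36.
  x = λ² - 67 - 66 = 1296 - 133 ≡ 27; y = λ·(67 - 27) - 57 ≡ 34. → (27, 34)
5Q: (27, 34) + (66, 21). λ = (21 - 34)/(66 - 27) ≡ 58/39 mod 71. 39⁻¹ ≡ 51 (mod 71), so λ ≡ 47.
  x = λ² - 27 - 66 = 2209 - 93 ≡ 57; y = λ·(27 - 57) - 34 ≡ 47. → (57, 47)
6Q: (57, 47) + (66, 21). λ = (21 - 47)/(66 - 57) ≡ 45/9 mod 71. 9⁻¹ ≡ 8 (mod 71), so λ ≡ 5.
  x = λ² - 57 - 66 = 25 - 123 ≡ 44; y = λ·(57 - 44) - 47 ≡ 18. → (44, 18)
7Q: (44, 18) + (66, 21). λ = (21 - 18)/(66 - 44) ≡ 3/22 mod 71. 22⁻¹ ≡ 42 (mod 71), so λ ≡ 55.
  x = λ² - 44 - 66 = 3025 - 110 ≡ 4; y = λ·(44 - 4) - 18 ≡ 52. → (4, 52)
8Q: (4, 52) + (66, 21). λ = (21 - 52)/(66 - 4) ≡ 40/62 mod 71. 62⁻¹ ≡ 63 (mod 71) since 62·63 = 3906 ≡ 1, so λ ≡ 35.
  x = λ² - 4 - 66 = 1225 - 70 ≡ 19; y = λ·(4 - 19) - 52 ≡ 62. → (19, 62)

(19, 62)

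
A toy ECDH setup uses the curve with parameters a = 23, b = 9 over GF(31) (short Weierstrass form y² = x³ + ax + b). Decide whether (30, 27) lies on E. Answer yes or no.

yes

y² = 27² ≡ 16; x³ + 23x + 9 = 27699 ≡ 16 (mod 31). 16 = 16.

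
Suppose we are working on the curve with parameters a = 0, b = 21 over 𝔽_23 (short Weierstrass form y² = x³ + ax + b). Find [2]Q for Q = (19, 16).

(16, 0)

tangent at (19, 16): λ = (3·19² + 0)/(2·16) ≡ 2/9. 9⁻¹ ≡ 18 (mod 23), so λ ≡ 2·18 ≡ 13.
  x = λ² - 19 - 19 = 169 - 38 ≡ 16; y = λ·(19 - 16) - 16 ≡ 0. → (16, 0)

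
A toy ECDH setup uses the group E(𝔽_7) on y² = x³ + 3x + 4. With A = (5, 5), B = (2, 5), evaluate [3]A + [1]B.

First 3A:
Repeated addition: build up to 3A.
2A: tangent at (5, 5): λ = (3·5² + 3)/(2·5) ≡ 1/3. 3⁻¹ ≡ 5 (mod 7) since 3·5 = 15 ≡ 1, so λ ≡ 1·5 ≡ 5.
  x = λ² - 5 - 5 = 25 - 10 ≡ 1; y = λ·(5 - 1) - 5 ≡ 1. → (1, 1)
3A: (1, 1) + (5, 5). λ = (5 - 1)/(5 - 1) ≡ 4/4 mod 7. 4⁻¹ ≡ 2 (mod 7), so λ ≡ 1.
  x = λ² - 1 - 5 = 1 - 6 ≡ 2; y = λ·(1 - 2) - 1 ≡ 5. → (2, 5)
3A = (2, 5).
Finally 3A + B:
tangent at (2, 5): λ = (3·2² + 3)/(2·5) ≡ 1/3. 3⁻¹ ≡ 5 (mod 7), so λ ≡ 1·5 ≡ 5.
  x = λ² - 2 - 2 = 25 - 4 ≡ 0; y = λ·(2 - 0) - 5 ≡ 5. → (0, 5)

(0, 5)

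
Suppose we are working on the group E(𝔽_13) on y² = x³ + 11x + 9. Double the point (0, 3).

tangent at (0, 3): λ = (3·0² + 11)/(2·3) ≡ 11/6. 6⁻¹ ≡ 11 (mod 13), so λ ≡ 11·11 ≡ 4.
  x = λ² - 0 - 0 = 16 - 0 ≡ 3; y = λ·(0 - 3) - 3 ≡ 11. → (3, 11)

(3, 11)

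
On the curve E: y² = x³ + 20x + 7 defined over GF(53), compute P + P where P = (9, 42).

(28, 43)

tangent at (9, 42): λ = (3·9² + 20)/(2·42) ≡ 51/31. 31⁻¹ ≡ 12 (mod 53) since 31·12 = 372 ≡ 1, so λ ≡ 51·12 ≡ 29.
  x = λ² - 9 - 9 = 841 - 18 ≡ 28; y = λ·(9 - 28) - 42 ≡ 43. → (28, 43)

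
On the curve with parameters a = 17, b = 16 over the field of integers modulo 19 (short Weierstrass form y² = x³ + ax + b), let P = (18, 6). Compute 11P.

Double-and-add on 11 = (1011)₂. Start with P = (18, 6) for the leading 1-bit.
double: tangent at (18, 6): λ = (3·18² + 17)/(2·6) ≡ 1/12. 12⁻¹ ≡ 8 (mod 19) since 12·8 = 96 ≡ 1, so λ ≡ 1·8 ≡ 8.
  x = λ² - 18 - 18 = 64 - 36 ≡ 9; y = λ·(18 - 9) - 6 ≡ 9. → (9, 9)
double: tangent at (9, 9): λ = (3·9² + 17)/(2·9) ≡ 13/18. 18⁻¹ ≡ 18 (mod 19), so λ ≡ 13·18 ≡ 6.
  x = λ² - 9 - 9 = 36 - 18 ≡ 18; y = λ·(9 - 18) - 9 ≡ 13. → (18, 13)
add P: (18, 13) + (18, 6): same x and y₁ ≡ -y₂, so the sum is O.
double: O + O = O (identity).
add P: O + (18, 6) = (18, 6) (identity).

(18, 6)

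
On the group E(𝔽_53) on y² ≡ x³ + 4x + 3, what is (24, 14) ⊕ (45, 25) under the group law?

(41, 20)

(24, 14) + (45, 25). λ = (25 - 14)/(45 - 24) ≡ 11/21 mod 53. 21⁻¹ ≡ 48 (mod 53), so λ ≡ 51.
  x = λ² - 24 - 45 = 2601 - 69 ≡ 41; y = λ·(24 - 41) - 14 ≡ 20. → (41, 20)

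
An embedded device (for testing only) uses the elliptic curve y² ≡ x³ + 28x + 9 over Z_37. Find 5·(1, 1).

Write P = (1, 1).
Double-and-add on 5 = (101)₂. Start with P = (1, 1) for the leading 1-bit.
double: tangent at (1, 1): λ = (3·1² + 28)/(2·1) ≡ 31/2. 2⁻¹ ≡ 19 (mod 37), so λ ≡ 31·19 ≡ 34.
  x = λ² - 1 - 1 = 1156 - 2 ≡ 7; y = λ·(1 - 7) - 1 ≡ 17. → (7, 17)
double: tangent at (7, 17): λ = (3·7² + 28)/(2·17) ≡ 27/34. 34⁻¹ ≡ 12 (mod 37), so λ ≡ 27·12 ≡ 28.
  x = λ² - 7 - 7 = 784 - 14 ≡ 30; y = λ·(7 - 30) - 17 ≡ 5. → (30, 5)
add P: (30, 5) + (1, 1). λ = (1 - 5)/(1 - 30) ≡ 33/8 mod 37. 8⁻¹ ≡ 14 (mod 37), so λ ≡ 18.
  x = λ² - 30 - 1 = 324 - 31 ≡ 34; y = λ·(30 - 34) - 5 ≡ 34. → (34, 34)

(34, 34)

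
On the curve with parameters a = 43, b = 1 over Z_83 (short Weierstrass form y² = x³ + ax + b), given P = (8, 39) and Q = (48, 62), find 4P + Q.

First 4P:
Double-and-add on 4 = (100)₂. Start with P = (8, 39) for the leading 1-bit.
double: tangent at (8, 39): λ = (3·8² + 43)/(2·39) ≡ 69/78. 78⁻¹ ≡ 33 (mod 83) since 78·33 = 2574 ≡ 1, so λ ≡ 69·33 ≡ 36.
  x = λ² - 8 - 8 = 1296 - 16 ≡ 35; y = λ·(8 - 35) - 39 ≡ 68. → (35, 68)
double: tangent at (35, 68): λ = (3·35² + 43)/(2·68) ≡ 66/53. 53⁻¹ ≡ 47 (mod 83), so λ ≡ 66·47 ≡ 31.
  x = λ² - 35 - 35 = 961 - 70 ≡ 61; y = λ·(35 - 61) - 68 ≡ 39. → (61, 39)
4P = (61, 39).
Finally 4P + Q:
(61, 39) + (48, 62). λ = (62 - 39)/(48 - 61) ≡ 23/70 mod 83. 70⁻¹ ≡ 51 (mod 83) since 70·51 = 3570 ≡ 1, so λ ≡ 11.
  x = λ² - 61 - 48 = 121 - 109 ≡ 12; y = λ·(61 - 12) - 39 ≡ 2. → (12, 2)

(12, 2)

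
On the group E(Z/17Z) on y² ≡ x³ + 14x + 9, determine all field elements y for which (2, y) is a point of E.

x³ + 14x + 9 = 45 ≡ 11 (mod 17).
11 is a non-residue mod 17; no y exists.

none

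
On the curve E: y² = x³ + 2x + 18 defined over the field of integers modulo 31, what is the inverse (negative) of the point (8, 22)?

-(8, 22) = (8, -22 mod 31) = (8, 9).

(8, 9)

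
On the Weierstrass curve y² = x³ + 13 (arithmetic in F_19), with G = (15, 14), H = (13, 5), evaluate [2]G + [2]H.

First 2G:
Repeated addition: build up to 2G.
2G: tangent at (15, 14): λ = (3·15² + 0)/(2·14) ≡ 10/9. 9⁻¹ ≡ 17 (mod 19) since 9·17 = 153 ≡ 1, so λ ≡ 10·17 ≡ 18.
  x = λ² - 15 - 15 = 324 - 30 ≡ 9; y = λ·(15 - 9) - 14 ≡ 18. → (9, 18)
2G = (9, 18).
Next 2H:
Repeated addition: build up to 2H.
2H: tangent at (13, 5): λ = (3·13² + 0)/(2·5) ≡ 13/10. 10⁻¹ ≡ 2 (mod 19), so λ ≡ 13·2 ≡ 7.
  x = λ² - 13 - 13 = 49 - 26 ≡ 4; y = λ·(13 - 4) - 5 ≡ 1. → (4, 1)
2H = (4, 1).
Finally 2G + 2H:
(9, 18) + (4, 1). λ = (1 - 18)/(4 - 9) ≡ 2/14 mod 19. 14⁻¹ ≡ 15 (mod 19) since 14·15 = 210 ≡ 1, so λ ≡ 11.
  x = λ² - 9 - 4 = 121 - 13 ≡ 13; y = λ·(9 - 13) - 18 ≡ 14. → (13, 14)

(13, 14)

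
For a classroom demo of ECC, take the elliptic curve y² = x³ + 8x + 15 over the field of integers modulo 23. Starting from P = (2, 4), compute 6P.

(13, 4)

Repeated addition: build up to 6P.
2P: tangent at (2, 4): λ = (3·2² + 8)/(2·4) ≡ 20/8. 8⁻¹ ≡ 3 (mod 23) since 8·3 = 24 ≡ 1, so λ ≡ 20·3 ≡ 14.
  x = λ² - 2 - 2 = 196 - 4 ≡ 8; y = λ·(2 - 8) - 4 ≡ 4. → (8, 4)
3P: (8, 4) + (2, 4). λ = (4 - 4)/(2 - 8) ≡ 0/17 mod 23. 17⁻¹ ≡ 19 (mod 23), so λ ≡ 0.
  x = λ² - 8 - 2 = 0 - 10 ≡ 13; y = λ·(8 - 13) - 4 ≡ 19. → (13, 19)
4P: (13, 19) + (2, 4). λ = (4 - 19)/(2 - 13) ≡ 8/12 mod 23. 12⁻¹ ≡ 2 (mod 23), so λ ≡ 16.
  x = λ² - 13 - 2 = 256 - 15 ≡ 11; y = λ·(13 - 11) - 19 ≡ 13. → (11, 13)
5P: (11, 13) + (2, 4). λ = (4 - 13)/(2 - 11) ≡ 14/14 mod 23. 14⁻¹ ≡ 5 (mod 23), so λ ≡ 1.
  x = λ² - 11 - 2 = 1 - 13 ≡ 11; y = λ·(11 - 11) - 13 ≡ 10. → (11, 10)
6P: (11, 10) + (2, 4). λ = (4 - 10)/(2 - 11) ≡ 17/14 mod 23. 14⁻¹ ≡ 5 (mod 23), so λ ≡ 16.
  x = λ² - 11 - 2 = 256 - 13 ≡ 13; y = λ·(11 - 13) - 10 ≡ 4. → (13, 4)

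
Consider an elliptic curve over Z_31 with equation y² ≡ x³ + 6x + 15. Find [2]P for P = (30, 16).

tangent at (30, 16): λ = (3·30² + 6)/(2·16) ≡ 9/1. 1⁻¹ ≡ 1 (mod 31), so λ ≡ 9·1 ≡ 9.
  x = λ² - 30 - 30 = 81 - 60 ≡ 21; y = λ·(30 - 21) - 16 ≡ 3. → (21, 3)

(21, 3)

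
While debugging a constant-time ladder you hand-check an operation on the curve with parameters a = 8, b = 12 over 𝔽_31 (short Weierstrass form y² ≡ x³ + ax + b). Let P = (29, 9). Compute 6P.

Double-and-add on 6 = (110)₂. Start with P = (29, 9) for the leading 1-bit.
double: tangent at (29, 9): λ = (3·29² + 8)/(2·9) ≡ 20/18. 18⁻¹ ≡ 19 (mod 31) since 18·19 = 342 ≡ 1, so λ ≡ 20·19 ≡ 8.
  x = λ² - 29 - 29 = 64 - 58 ≡ 6; y = λ·(29 - 6) - 9 ≡ 20. → (6, 20)
add P: (6, 20) + (29, 9). λ = (9 - 20)/(29 - 6) ≡ 20/23 mod 31. 23⁻¹ ≡ 27 (mod 31) since 23·27 = 621 ≡ 1, so λ ≡ 13.
  x = λ² - 6 - 29 = 169 - 35 ≡ 10; y = λ·(6 - 10) - 20 ≡ 21. → (10, 21)
double: tangent at (10, 21): λ = (3·10² + 8)/(2·21) ≡ 29/11. 11⁻¹ ≡ 17 (mod 31), so λ ≡ 29·17 ≡ 28.
  x = λ² - 10 - 10 = 784 - 20 ≡ 20; y = λ·(10 - 20) - 21 ≡ 9. → (20, 9)

(20, 9)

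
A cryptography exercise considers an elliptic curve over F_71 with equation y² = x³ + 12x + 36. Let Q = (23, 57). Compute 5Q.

Double-and-add on 5 = (101)₂. Start with Q = (23, 57) for the leading 1-bit.
double: tangent at (23, 57): λ = (3·23² + 12)/(2·57) ≡ 37/43. 43⁻¹ ≡ 38 (mod 71) since 43·38 = 1634 ≡ 1, so λ ≡ 37·38 ≡ 57.
  x = λ² - 23 - 23 = 3249 - 46 ≡ 8; y = λ·(23 - 8) - 57 ≡ 17. → (8, 17)
double: tangent at (8, 17): λ = (3·8² + 12)/(2·17) ≡ 62/34. 34⁻¹ ≡ 23 (mod 71), so λ ≡ 62·23 ≡ 6.
  x = λ² - 8 - 8 = 36 - 16 ≡ 20; y = λ·(8 - 20) - 17 ≡ 53. → (20, 53)
add Q: (20, 53) + (23, 57). λ = (57 - 53)/(23 - 20) ≡ 4/3 mod 71. 3⁻¹ ≡ 24 (mod 71), so λ ≡ 25.
  x = λ² - 20 - 23 = 625 - 43 ≡ 14; y = λ·(20 - 14) - 53 ≡ 26. → (14, 26)

(14, 26)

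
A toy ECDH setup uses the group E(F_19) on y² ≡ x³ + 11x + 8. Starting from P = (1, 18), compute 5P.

Double-and-add on 5 = (101)₂. Start with P = (1, 18) for the leading 1-bit.
double: tangent at (1, 18): λ = (3·1² + 11)/(2·18) ≡ 14/17. 17⁻¹ ≡ 9 (mod 19), so λ ≡ 14·9 ≡ 12.
  x = λ² - 1 - 1 = 144 - 2 ≡ 9; y = λ·(1 - 9) - 18 ≡ 0. → (9, 0)
double: (9, 0) + (9, 0): same x and y₁ ≡ -y₂, so the sum is O.
add P: O + (1, 18) = (1, 18) (identity).

(1, 18)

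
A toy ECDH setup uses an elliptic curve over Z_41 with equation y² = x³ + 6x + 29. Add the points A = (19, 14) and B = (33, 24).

(19, 14) + (33, 24). λ = (24 - 14)/(33 - 19) ≡ 10/14 mod 41. 14⁻¹ ≡ 3 (mod 41), so λ ≡ 30.
  x = λ² - 19 - 33 = 900 - 52 ≡ 28; y = λ·(19 - 28) - 14 ≡ 3. → (28, 3)

(28, 3)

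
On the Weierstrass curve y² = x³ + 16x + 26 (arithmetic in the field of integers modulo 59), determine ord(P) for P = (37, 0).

2

2P: (37, 0) + (37, 0): same x and y₁ ≡ -y₂, so the sum is ∞.
2P = ∞, so the order is 2.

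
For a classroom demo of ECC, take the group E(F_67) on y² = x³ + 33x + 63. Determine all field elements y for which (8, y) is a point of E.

13, 54

x³ + 33x + 63 = 839 ≡ 35 (mod 67).
Square roots of 35 mod 67: 13 and 54 (since 13² = 169 ≡ 35).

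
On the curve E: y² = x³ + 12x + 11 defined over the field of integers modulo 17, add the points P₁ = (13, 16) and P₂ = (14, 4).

(15, 8)

(13, 16) + (14, 4). λ = (4 - 16)/(14 - 13) ≡ 5/1 mod 17. 1⁻¹ ≡ 1 (mod 17), so λ ≡ 5.
  x = λ² - 13 - 14 = 25 - 27 ≡ 15; y = λ·(13 - 15) - 16 ≡ 8. → (15, 8)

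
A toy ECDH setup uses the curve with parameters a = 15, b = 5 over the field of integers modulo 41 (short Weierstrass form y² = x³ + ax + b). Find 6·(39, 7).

(5, 0)

Write Q = (39, 7).
Double-and-add on 6 = (110)₂. Start with Q = (39, 7) for the leading 1-bit.
double: tangent at (39, 7): λ = (3·39² + 15)/(2·7) ≡ 27/14. 14⁻¹ ≡ 3 (mod 41), so λ ≡ 27·3 ≡ 40.
  x = λ² - 39 - 39 = 1600 - 78 ≡ 5; y = λ·(39 - 5) - 7 ≡ 0. → (5, 0)
add Q: (5, 0) + (39, 7). λ = (7 - 0)/(39 - 5) ≡ 7/34 mod 41. 34⁻¹ ≡ 35 (mod 41), so λ ≡ 40.
  x = λ² - 5 - 39 = 1600 - 44 ≡ 39; y = λ·(5 - 39) - 0 ≡ 34. → (39, 34)
double: tangent at (39, 34): λ = (3·39² + 15)/(2·34) ≡ 27/27. 27⁻¹ ≡ 38 (mod 41), so λ ≡ 27·38 ≡ 1.
  x = λ² - 39 - 39 = 1 - 78 ≡ 5; y = λ·(39 - 5) - 34 ≡ 0. → (5, 0)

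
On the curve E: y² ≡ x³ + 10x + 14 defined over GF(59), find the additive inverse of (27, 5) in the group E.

(27, 54)

-(27, 5) = (27, -5 mod 59) = (27, 54).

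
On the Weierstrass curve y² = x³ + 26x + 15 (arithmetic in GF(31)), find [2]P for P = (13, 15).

tangent at (13, 15): λ = (3·13² + 26)/(2·15) ≡ 6/30. 30⁻¹ ≡ 30 (mod 31) since 30·30 = 900 ≡ 1, so λ ≡ 6·30 ≡ 25.
  x = λ² - 13 - 13 = 625 - 26 ≡ 10; y = λ·(13 - 10) - 15 ≡ 29. → (10, 29)

(10, 29)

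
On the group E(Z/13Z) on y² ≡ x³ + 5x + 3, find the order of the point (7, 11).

2P: tangent at (7, 11): λ = (3·7² + 5)/(2·11) ≡ 9/9. 9⁻¹ ≡ 3 (mod 13) since 9·3 = 27 ≡ 1, so λ ≡ 9·3 ≡ 1.
  x = λ² - 7 - 7 = 1 - 14 ≡ 0; y = λ·(7 - 0) - 11 ≡ 9. → (0, 9)
3P: (0, 9) + (7, 11). λ = (11 - 9)/(7 - 0) ≡ 2/7 mod 13. 7⁻¹ ≡ 2 (mod 13) since 7·2 = 14 ≡ 1, so λ ≡ 4.
  x = λ² - 0 - 7 = 16 - 7 ≡ 9; y = λ·(0 - 9) - 9 ≡ 7. → (9, 7)
4P: (9, 7) + (7, 11). λ = (11 - 7)/(7 - 9) ≡ 4/11 mod 13. 11⁻¹ ≡ 6 (mod 13) since 11·6 = 66 ≡ 1, so λ ≡ 11.
  x = λ² - 9 - 7 = 121 - 16 ≡ 1; y = λ·(9 - 1) - 7 ≡ 3. → (1, 3)
5P: (1, 3) + (7, 11). λ = (11 - 3)/(7 - 1) ≡ 8/6 mod 13. 6⁻¹ ≡ 11 (mod 13), so λ ≡ 10.
  x = λ² - 1 - 7 = 100 - 8 ≡ 1; y = λ·(1 - 1) - 3 ≡ 10. → (1, 10)
6P: (1, 10) + (7, 11). λ = (11 - 10)/(7 - 1) ≡ 1/6 mod 13. 6⁻¹ ≡ 11 (mod 13), so λ ≡ 11.
  x = λ² - 1 - 7 = 121 - 8 ≡ 9; y = λ·(1 - 9) - 10 ≡ 6. → (9, 6)
7P: (9, 6) + (7, 11). λ = (11 - 6)/(7 - 9) ≡ 5/11 mod 13. 11⁻¹ ≡ 6 (mod 13) since 11·6 = 66 ≡ 1, so λ ≡ 4.
  x = λ² - 9 - 7 = 16 - 16 ≡ 0; y = λ·(9 - 0) - 6 ≡ 4. → (0, 4)
8P: (0, 4) + (7, 11). λ = (11 - 4)/(7 - 0) ≡ 7/7 mod 13. 7⁻¹ ≡ 2 (mod 13), so λ ≡ 1.
  x = λ² - 0 - 7 = 1 - 7 ≡ 7; y = λ·(0 - 7) - 4 ≡ 2. → (7, 2)
9P: (7, 2) + (7, 11): same x and y₁ ≡ -y₂, so the sum is O.
9P = O, so the order is 9.

9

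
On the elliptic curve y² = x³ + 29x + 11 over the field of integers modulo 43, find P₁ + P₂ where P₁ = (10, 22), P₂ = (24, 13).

(10, 22) + (24, 13). λ = (13 - 22)/(24 - 10) ≡ 34/14 mod 43. 14⁻¹ ≡ 40 (mod 43), so λ ≡ 27.
  x = λ² - 10 - 24 = 729 - 34 ≡ 7; y = λ·(10 - 7) - 22 ≡ 16. → (7, 16)

(7, 16)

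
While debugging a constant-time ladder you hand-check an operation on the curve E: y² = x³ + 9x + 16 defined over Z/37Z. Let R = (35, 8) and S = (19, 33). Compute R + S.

(9, 30)

(35, 8) + (19, 33). λ = (33 - 8)/(19 - 35) ≡ 25/21 mod 37. 21⁻¹ ≡ 30 (mod 37), so λ ≡ 10.
  x = λ² - 35 - 19 = 100 - 54 ≡ 9; y = λ·(35 - 9) - 8 ≡ 30. → (9, 30)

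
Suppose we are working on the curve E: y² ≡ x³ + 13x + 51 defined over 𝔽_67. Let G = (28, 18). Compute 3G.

(48, 39)

Repeated addition: build up to 3G.
2G: tangent at (28, 18): λ = (3·28² + 13)/(2·18) ≡ 20/36. 36⁻¹ ≡ 54 (mod 67), so λ ≡ 20·54 ≡ 8.
  x = λ² - 28 - 28 = 64 - 56 ≡ 8; y = λ·(28 - 8) - 18 ≡ 8. → (8, 8)
3G: (8, 8) + (28, 18). λ = (18 - 8)/(28 - 8) ≡ 10/20 mod 67. 20⁻¹ ≡ 57 (mod 67) since 20·57 = 1140 ≡ 1, so λ ≡ 34.
  x = λ² - 8 - 28 = 1156 - 36 ≡ 48; y = λ·(8 - 48) - 8 ≡ 39. → (48, 39)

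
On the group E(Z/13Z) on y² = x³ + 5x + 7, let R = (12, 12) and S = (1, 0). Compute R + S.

(10, 2)

(12, 12) + (1, 0). λ = (0 - 12)/(1 - 12) ≡ 1/2 mod 13. 2⁻¹ ≡ 7 (mod 13), so λ ≡ 7.
  x = λ² - 12 - 1 = 49 - 13 ≡ 10; y = λ·(12 - 10) - 12 ≡ 2. → (10, 2)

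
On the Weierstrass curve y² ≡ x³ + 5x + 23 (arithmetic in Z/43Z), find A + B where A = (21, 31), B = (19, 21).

(28, 20)

(21, 31) + (19, 21). λ = (21 - 31)/(19 - 21) ≡ 33/41 mod 43. 41⁻¹ ≡ 21 (mod 43), so λ ≡ 5.
  x = λ² - 21 - 19 = 25 - 40 ≡ 28; y = λ·(21 - 28) - 31 ≡ 20. → (28, 20)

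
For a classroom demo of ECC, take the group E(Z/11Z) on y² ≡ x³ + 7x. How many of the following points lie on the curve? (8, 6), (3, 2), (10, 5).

2

(8, 6): 6² ≡ 3, rhs ≡ 7 → off.
(3, 2): 2² ≡ 4, rhs ≡ 4 → on.
(10, 5): 5² ≡ 3, rhs ≡ 3 → on.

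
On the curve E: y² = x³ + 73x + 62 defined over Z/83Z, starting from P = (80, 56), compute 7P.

(31, 59)

Repeated addition: build up to 7P.
2P: tangent at (80, 56): λ = (3·80² + 73)/(2·56) ≡ 17/29. 29⁻¹ ≡ 63 (mod 83), so λ ≡ 17·63 ≡ 75.
  x = λ² - 80 - 80 = 5625 - 160 ≡ 70; y = λ·(80 - 70) - 56 ≡ 30. → (70, 30)
3P: (70, 30) + (80, 56). λ = (56 - 30)/(80 - 70) ≡ 26/10 mod 83. 10⁻¹ ≡ 25 (mod 83), so λ ≡ 69.
  x = λ² - 70 - 80 = 4761 - 150 ≡ 46; y = λ·(70 - 46) - 30 ≡ 49. → (46, 49)
4P: (46, 49) + (80, 56). λ = (56 - 49)/(80 - 46) ≡ 7/34 mod 83. 34⁻¹ ≡ 22 (mod 83), so λ ≡ 71.
  x = λ² - 46 - 80 = 5041 - 126 ≡ 18; y = λ·(46 - 18) - 49 ≡ 30. → (18, 30)
5P: (18, 30) + (80, 56). λ = (56 - 30)/(80 - 18) ≡ 26/62 mod 83. 62⁻¹ ≡ 79 (mod 83), so λ ≡ 62.
  x = λ² - 18 - 80 = 3844 - 98 ≡ 11; y = λ·(18 - 11) - 30 ≡ 72. → (11, 72)
6P: (11, 72) + (80, 56). λ = (56 - 72)/(80 - 11) ≡ 67/69 mod 83. 69⁻¹ ≡ 77 (mod 83) since 69·77 = 5313 ≡ 1, so λ ≡ 13.
  x = λ² - 11 - 80 = 169 - 91 ≡ 78; y = λ·(11 - 78) - 72 ≡ 53. → (78, 53)
7P: (78, 53) + (80, 56). λ = (56 - 53)/(80 - 78) ≡ 3/2 mod 83. 2⁻¹ ≡ 42 (mod 83), so λ ≡ 43.
  x = λ² - 78 - 80 = 1849 - 158 ≡ 31; y = λ·(78 - 31) - 53 ≡ 59. → (31, 59)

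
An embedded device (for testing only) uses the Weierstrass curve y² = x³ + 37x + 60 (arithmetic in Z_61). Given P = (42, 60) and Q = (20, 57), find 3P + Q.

First 3P:
Repeated addition: build up to 3P.
2P: tangent at (42, 60): λ = (3·42² + 37)/(2·60) ≡ 22/59. 59⁻¹ ≡ 30 (mod 61) since 59·30 = 1770 ≡ 1, so λ ≡ 22·30 ≡ 50.
  x = λ² - 42 - 42 = 2500 - 84 ≡ 37; y = λ·(42 - 37) - 60 ≡ 7. → (37, 7)
3P: (37, 7) + (42, 60). λ = (60 - 7)/(42 - 37) ≡ 53/5 mod 61. 5⁻¹ ≡ 49 (mod 61), so λ ≡ 35.
  x = λ² - 37 - 42 = 1225 - 79 ≡ 48; y = λ·(37 - 48) - 7 ≡ 35. → (48, 35)
3P = (48, 35).
Finally 3P + Q:
(48, 35) + (20, 57). λ = (57 - 35)/(20 - 48) ≡ 22/33 mod 61. 33⁻¹ ≡ 37 (mod 61), so λ ≡ 21.
  x = λ² - 48 - 20 = 441 - 68 ≡ 7; y = λ·(48 - 7) - 35 ≡ 33. → (7, 33)

(7, 33)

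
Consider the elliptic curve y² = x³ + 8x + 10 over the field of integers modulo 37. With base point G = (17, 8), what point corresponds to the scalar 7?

Repeated addition: build up to 7G.
2G: tangent at (17, 8): λ = (3·17² + 8)/(2·8) ≡ 24/16. 16⁻¹ ≡ 7 (mod 37), so λ ≡ 24·7 ≡ 20.
  x = λ² - 17 - 17 = 400 - 34 ≡ 33; y = λ·(17 - 33) - 8 ≡ 5. → (33, 5)
3G: (33, 5) + (17, 8). λ = (8 - 5)/(17 - 33) ≡ 3/21 mod 37. 21⁻¹ ≡ 30 (mod 37), so λ ≡ 16.
  x = λ² - 33 - 17 = 256 - 50 ≡ 21; y = λ·(33 - 21) - 5 ≡ 2. → (21, 2)
4G: (21, 2) + (17, 8). λ = (8 - 2)/(17 - 21) ≡ 6/33 mod 37. 33⁻¹ ≡ 9 (mod 37) since 33·9 = 297 ≡ 1, so λ ≡ 17.
  x = λ² - 21 - 17 = 289 - 38 ≡ 29; y = λ·(21 - 29) - 2 ≡ 10. → (29, 10)
5G: (29, 10) + (17, 8). λ = (8 - 10)/(17 - 29) ≡ 35/25 mod 37. 25⁻¹ ≡ 3 (mod 37), so λ ≡ 31.
  x = λ² - 29 - 17 = 961 - 46 ≡ 27; y = λ·(29 - 27) - 10 ≡ 15. → (27, 15)
6G: (27, 15) + (17, 8). λ = (8 - 15)/(17 - 27) ≡ 30/27 mod 37. 27⁻¹ ≡ 11 (mod 37), so λ ≡ 34.
  x = λ² - 27 - 17 = 1156 - 44 ≡ 2; y = λ·(27 - 2) - 15 ≡ 21. → (2, 21)
7G: (2, 21) + (17, 8). λ = (8 - 21)/(17 - 2) ≡ 24/15 mod 37. 15⁻¹ ≡ 5 (mod 37) since 15·5 = 75 ≡ 1, so λ ≡ 9.
  x = λ² - 2 - 17 = 81 - 19 ≡ 25; y = λ·(2 - 25) - 21 ≡ 31. → (25, 31)

(25, 31)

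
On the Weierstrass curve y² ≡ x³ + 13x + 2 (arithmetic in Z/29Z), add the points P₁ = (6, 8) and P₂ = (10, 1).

(6, 8) + (10, 1). λ = (1 - 8)/(10 - 6) ≡ 22/4 mod 29. 4⁻¹ ≡ 22 (mod 29), so λ ≡ 20.
  x = λ² - 6 - 10 = 400 - 16 ≡ 7; y = λ·(6 - 7) - 8 ≡ 1. → (7, 1)

(7, 1)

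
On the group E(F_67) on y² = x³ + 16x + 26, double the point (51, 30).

(47, 58)

tangent at (51, 30): λ = (3·51² + 16)/(2·30) ≡ 47/60. 60⁻¹ ≡ 19 (mod 67), so λ ≡ 47·19 ≡ 22.
  x = λ² - 51 - 51 = 484 - 102 ≡ 47; y = λ·(51 - 47) - 30 ≡ 58. → (47, 58)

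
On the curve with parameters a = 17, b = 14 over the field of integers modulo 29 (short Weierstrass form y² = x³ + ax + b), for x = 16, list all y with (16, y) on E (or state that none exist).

x³ + 17x + 14 = 4382 ≡ 3 (mod 29).
3 is a non-residue mod 29; no y exists.

none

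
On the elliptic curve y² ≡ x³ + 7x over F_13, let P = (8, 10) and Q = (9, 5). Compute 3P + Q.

First 3P:
Repeated addition: build up to 3P.
2P: tangent at (8, 10): λ = (3·8² + 7)/(2·10) ≡ 4/7. 7⁻¹ ≡ 2 (mod 13), so λ ≡ 4·2 ≡ 8.
  x = λ² - 8 - 8 = 64 - 16 ≡ 9; y = λ·(8 - 9) - 10 ≡ 8. → (9, 8)
3P: (9, 8) + (8, 10). λ = (10 - 8)/(8 - 9) ≡ 2/12 mod 13. 12⁻¹ ≡ 12 (mod 13), so λ ≡ 11.
  x = λ² - 9 - 8 = 121 - 17 ≡ 0; y = λ·(9 - 0) - 8 ≡ 0. → (0, 0)
3P = (0, 0).
Finally 3P + Q:
(0, 0) + (9, 5). λ = (5 - 0)/(9 - 0) ≡ 5/9 mod 13. 9⁻¹ ≡ 3 (mod 13), so λ ≡ 2.
  x = λ² - 0 - 9 = 4 - 9 ≡ 8; y = λ·(0 - 8) - 0 ≡ 10. → (8, 10)

(8, 10)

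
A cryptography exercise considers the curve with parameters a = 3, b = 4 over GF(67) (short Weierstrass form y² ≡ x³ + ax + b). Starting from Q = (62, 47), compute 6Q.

(28, 8)

Repeated addition: build up to 6Q.
2Q: tangent at (62, 47): λ = (3·62² + 3)/(2·47) ≡ 11/27. 27⁻¹ ≡ 5 (mod 67) since 27·5 = 135 ≡ 1, so λ ≡ 11·5 ≡ 55.
  x = λ² - 62 - 62 = 3025 - 124 ≡ 20; y = λ·(62 - 20) - 47 ≡ 52. → (20, 52)
3Q: (20, 52) + (62, 47). λ = (47 - 52)/(62 - 20) ≡ 62/42 mod 67. 42⁻¹ ≡ 8 (mod 67), so λ ≡ 27.
  x = λ² - 20 - 62 = 729 - 82 ≡ 44; y = λ·(20 - 44) - 52 ≡ 37. → (44, 37)
4Q: (44, 37) + (62, 47). λ = (47 - 37)/(62 - 44) ≡ 10/18 mod 67. 18⁻¹ ≡ 41 (mod 67) since 18·41 = 738 ≡ 1, so λ ≡ 8.
  x = λ² - 44 - 62 = 64 - 106 ≡ 25; y = λ·(44 - 25) - 37 ≡ 48. → (25, 48)
5Q: (25, 48) + (62, 47). λ = (47 - 48)/(62 - 25) ≡ 66/37 mod 67. 37⁻¹ ≡ 29 (mod 67), so λ ≡ 38.
  x = λ² - 25 - 62 = 1444 - 87 ≡ 17; y = λ·(25 - 17) - 48 ≡ 55. → (17, 55)
6Q: (17, 55) + (62, 47). λ = (47 - 55)/(62 - 17) ≡ 59/45 mod 67. 45⁻¹ ≡ 3 (mod 67), so λ ≡ 43.
  x = λ² - 17 - 62 = 1849 - 79 ≡ 28; y = λ·(17 - 28) - 55 ≡ 8. → (28, 8)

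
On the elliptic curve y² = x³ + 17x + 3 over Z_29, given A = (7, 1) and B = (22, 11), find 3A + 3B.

First 3A:
Repeated addition: build up to 3A.
2A: tangent at (7, 1): λ = (3·7² + 17)/(2·1) ≡ 19/2. 2⁻¹ ≡ 15 (mod 29) since 2·15 = 30 ≡ 1, so λ ≡ 19·15 ≡ 24.
  x = λ² - 7 - 7 = 576 - 14 ≡ 11; y = λ·(7 - 11) - 1 ≡ 19. → (11, 19)
3A: (11, 19) + (7, 1). λ = (1 - 19)/(7 - 11) ≡ 11/25 mod 29. 25⁻¹ ≡ 7 (mod 29) since 25·7 = 175 ≡ 1, so λ ≡ 19.
  x = λ² - 11 - 7 = 361 - 18 ≡ 24; y = λ·(11 - 24) - 19 ≡ 24. → (24, 24)
3A = (24, 24).
Next 3B:
Repeated addition: build up to 3B.
2B: tangent at (22, 11): λ = (3·22² + 17)/(2·11) ≡ 19/22. 22⁻¹ ≡ 4 (mod 29), so λ ≡ 19·4 ≡ 18.
  x = λ² - 22 - 22 = 324 - 44 ≡ 19; y = λ·(22 - 19) - 11 ≡ 14. → (19, 14)
3B: (19, 14) + (22, 11). λ = (11 - 14)/(22 - 19) ≡ 26/3 mod 29. 3⁻¹ ≡ 10 (mod 29) since 3·10 = 30 ≡ 1, so λ ≡ 28.
  x = λ² - 19 - 22 = 784 - 41 ≡ 18; y = λ·(19 - 18) - 14 ≡ 14. → (18, 14)
3B = (18, 14).
Finally 3A + 3B:
(24, 24) + (18, 14). λ = (14 - 24)/(18 - 24) ≡ 19/23 mod 29. 23⁻¹ ≡ 24 (mod 29) since 23·24 = 552 ≡ 1, so λ ≡ 21.
  x = λ² - 24 - 18 = 441 - 42 ≡ 22; y = λ·(24 - 22) - 24 ≡ 18. → (22, 18)

(22, 18)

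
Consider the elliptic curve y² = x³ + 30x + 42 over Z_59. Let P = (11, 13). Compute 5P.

Repeated addition: build up to 5P.
2P: tangent at (11, 13): λ = (3·11² + 30)/(2·13) ≡ 39/26. 26⁻¹ ≡ 25 (mod 59), so λ ≡ 39·25 ≡ 31.
  x = λ² - 11 - 11 = 961 - 22 ≡ 54; y = λ·(11 - 54) - 13 ≡ 11. → (54, 11)
3P: (54, 11) + (11, 13). λ = (13 - 11)/(11 - 54) ≡ 2/16 mod 59. 16⁻¹ ≡ 48 (mod 59), so λ ≡ 37.
  x = λ² - 54 - 11 = 1369 - 65 ≡ 6; y = λ·(54 - 6) - 11 ≡ 54. → (6, 54)
4P: (6, 54) + (11, 13). λ = (13 - 54)/(11 - 6) ≡ 18/5 mod 59. 5⁻¹ ≡ 12 (mod 59) since 5·12 = 60 ≡ 1, so λ ≡ 39.
  x = λ² - 6 - 11 = 1521 - 17 ≡ 29; y = λ·(6 - 29) - 54 ≡ 52. → (29, 52)
5P: (29, 52) + (11, 13). λ = (13 - 52)/(11 - 29) ≡ 20/41 mod 59. 41⁻¹ ≡ 36 (mod 59), so λ ≡ 12.
  x = λ² - 29 - 11 = 144 - 40 ≡ 45; y = λ·(29 - 45) - 52 ≡ 51. → (45, 51)

(45, 51)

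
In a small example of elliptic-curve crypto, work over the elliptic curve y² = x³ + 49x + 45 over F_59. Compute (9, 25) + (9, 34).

O

The two points share x = 9 and their y-coordinates satisfy 25 + 34 ≡ 0 (mod 59), so they are inverses. Their sum is ∞.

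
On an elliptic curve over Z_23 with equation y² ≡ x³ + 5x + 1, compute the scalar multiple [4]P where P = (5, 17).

(4, 19)

Double-and-add on 4 = (100)₂. Start with P = (5, 17) for the leading 1-bit.
double: tangent at (5, 17): λ = (3·5² + 5)/(2·17) ≡ 11/11. 11⁻¹ ≡ 21 (mod 23), so λ ≡ 11·21 ≡ 1.
  x = λ² - 5 - 5 = 1 - 10 ≡ 14; y = λ·(5 - 14) - 17 ≡ 20. → (14, 20)
double: tangent at (14, 20): λ = (3·14² + 5)/(2·20) ≡ 18/17. 17⁻¹ ≡ 19 (mod 23), so λ ≡ 18·19 ≡ 20.
  x = λ² - 14 - 14 = 400 - 28 ≡ 4; y = λ·(14 - 4) - 20 ≡ 19. → (4, 19)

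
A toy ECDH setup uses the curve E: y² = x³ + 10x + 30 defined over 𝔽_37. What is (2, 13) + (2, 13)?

tangent at (2, 13): λ = (3·2² + 10)/(2·13) ≡ 22/26. 26⁻¹ ≡ 10 (mod 37), so λ ≡ 22·10 ≡ 35.
  x = λ² - 2 - 2 = 1225 - 4 ≡ 0; y = λ·(2 - 0) - 13 ≡ 20. → (0, 20)

(0, 20)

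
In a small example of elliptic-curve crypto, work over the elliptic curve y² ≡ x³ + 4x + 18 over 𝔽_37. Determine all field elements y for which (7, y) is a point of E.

none

x³ + 4x + 18 = 389 ≡ 19 (mod 37).
19 is a non-residue mod 37; no y exists.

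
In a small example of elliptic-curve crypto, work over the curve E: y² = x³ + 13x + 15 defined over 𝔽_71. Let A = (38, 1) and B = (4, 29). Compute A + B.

(38, 1) + (4, 29). λ = (29 - 1)/(4 - 38) ≡ 28/37 mod 71. 37⁻¹ ≡ 48 (mod 71) since 37·48 = 1776 ≡ 1, so λ ≡ 66.
  x = λ² - 38 - 4 = 4356 - 42 ≡ 54; y = λ·(38 - 54) - 1 ≡ 8. → (54, 8)

(54, 8)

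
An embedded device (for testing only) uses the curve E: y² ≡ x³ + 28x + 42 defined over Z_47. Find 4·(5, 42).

Write Q = (5, 42).
Repeated addition: build up to 4Q.
2Q: tangent at (5, 42): λ = (3·5² + 28)/(2·42) ≡ 9/37. 37⁻¹ ≡ 14 (mod 47), so λ ≡ 9·14 ≡ 32.
  x = λ² - 5 - 5 = 1024 - 10 ≡ 27; y = λ·(5 - 27) - 42 ≡ 6. → (27, 6)
3Q: (27, 6) + (5, 42). λ = (42 - 6)/(5 - 27) ≡ 36/25 mod 47. 25⁻¹ ≡ 32 (mod 47), so λ ≡ 24.
  x = λ² - 27 - 5 = 576 - 32 ≡ 27; y = λ·(27 - 27) - 6 ≡ 41. → (27, 41)
4Q: (27, 41) + (5, 42). λ = (42 - 41)/(5 - 27) ≡ 1/25 mod 47. 25⁻¹ ≡ 32 (mod 47), so λ ≡ 32.
  x = λ² - 27 - 5 = 1024 - 32 ≡ 5; y = λ·(27 - 5) - 41 ≡ 5. → (5, 5)

(5, 5)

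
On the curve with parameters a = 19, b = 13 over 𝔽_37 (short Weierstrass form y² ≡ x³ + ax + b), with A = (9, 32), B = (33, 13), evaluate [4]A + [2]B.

First 4A:
Repeated addition: build up to 4A.
2A: tangent at (9, 32): λ = (3·9² + 19)/(2·32) ≡ 3/27. 27⁻¹ ≡ 11 (mod 37), so λ ≡ 3·11 ≡ 33.
  x = λ² - 9 - 9 = 1089 - 18 ≡ 35; y = λ·(9 - 35) - 32 ≡ 35. → (35, 35)
3A: (35, 35) + (9, 32). λ = (32 - 35)/(9 - 35) ≡ 34/11 mod 37. 11⁻¹ ≡ 27 (mod 37) since 11·27 = 297 ≡ 1, so λ ≡ 30.
  x = λ² - 35 - 9 = 900 - 44 ≡ 5; y = λ·(35 - 5) - 35 ≡ 14. → (5, 14)
4A: (5, 14) + (9, 32). λ = (32 - 14)/(9 - 5) ≡ 18/4 mod 37. 4⁻¹ ≡ 28 (mod 37), so λ ≡ 23.
  x = λ² - 5 - 9 = 529 - 14 ≡ 34; y = λ·(5 - 34) - 14 ≡ 22. → (34, 22)
4A = (34, 22).
Next 2B:
Repeated addition: build up to 2B.
2B: tangent at (33, 13): λ = (3·33² + 19)/(2·13) ≡ 30/26. 26⁻¹ ≡ 10 (mod 37) since 26·10 = 260 ≡ 1, so λ ≡ 30·10 ≡ 4.
  x = λ² - 33 - 33 = 16 - 66 ≡ 24; y = λ·(33 - 24) - 13 ≡ 23. → (24, 23)
2B = (24, 23).
Finally 4A + 2B:
(34, 22) + (24, 23). λ = (23 - 22)/(24 - 34) ≡ 1/27 mod 37. 27⁻¹ ≡ 11 (mod 37) since 27·11 = 297 ≡ 1, so λ ≡ 11.
  x = λ² - 34 - 24 = 121 - 58 ≡ 26; y = λ·(34 - 26) - 22 ≡ 29. → (26, 29)

(26, 29)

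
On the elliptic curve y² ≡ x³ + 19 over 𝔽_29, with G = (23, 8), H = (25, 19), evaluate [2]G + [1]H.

(15, 28)

First 2G:
Repeated addition: build up to 2G.
2G: tangent at (23, 8): λ = (3·23² + 0)/(2·8) ≡ 21/16. 16⁻¹ ≡ 20 (mod 29) since 16·20 = 320 ≡ 1, so λ ≡ 21·20 ≡ 14.
  x = λ² - 23 - 23 = 196 - 46 ≡ 5; y = λ·(23 - 5) - 8 ≡ 12. → (5, 12)
2G = (5, 12).
Finally 2G + H:
(5, 12) + (25, 19). λ = (19 - 12)/(25 - 5) ≡ 7/20 mod 29. 20⁻¹ ≡ 16 (mod 29) since 20·16 = 320 ≡ 1, so λ ≡ 25.
  x = λ² - 5 - 25 = 625 - 30 ≡ 15; y = λ·(5 - 15) - 12 ≡ 28. → (15, 28)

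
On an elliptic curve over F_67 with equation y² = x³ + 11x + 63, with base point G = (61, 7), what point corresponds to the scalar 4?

Double-and-add on 4 = (100)₂. Start with G = (61, 7) for the leading 1-bit.
double: tangent at (61, 7): λ = (3·61² + 11)/(2·7) ≡ 52/14. 14⁻¹ ≡ 24 (mod 67), so λ ≡ 52·24 ≡ 42.
  x = λ² - 61 - 61 = 1764 - 122 ≡ 34; y = λ·(61 - 34) - 7 ≡ 55. → (34, 55)
double: tangent at (34, 55): λ = (3·34² + 11)/(2·55) ≡ 62/43. 43⁻¹ ≡ 53 (mod 67), so λ ≡ 62·53 ≡ 3.
  x = λ² - 34 - 34 = 9 - 68 ≡ 8; y = λ·(34 - 8) - 55 ≡ 23. → (8, 23)

(8, 23)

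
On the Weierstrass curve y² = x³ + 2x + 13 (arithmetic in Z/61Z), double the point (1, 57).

(47, 48)

tangent at (1, 57): λ = (3·1² + 2)/(2·57) ≡ 5/53. 53⁻¹ ≡ 38 (mod 61), so λ ≡ 5·38 ≡ 7.
  x = λ² - 1 - 1 = 49 - 2 ≡ 47; y = λ·(1 - 47) - 57 ≡ 48. → (47, 48)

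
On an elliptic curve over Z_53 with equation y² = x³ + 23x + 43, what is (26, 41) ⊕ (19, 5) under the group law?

(2, 37)

(26, 41) + (19, 5). λ = (5 - 41)/(19 - 26) ≡ 17/46 mod 53. 46⁻¹ ≡ 15 (mod 53) since 46·15 = 690 ≡ 1, so λ ≡ 43.
  x = λ² - 26 - 19 = 1849 - 45 ≡ 2; y = λ·(26 - 2) - 41 ≡ 37. → (2, 37)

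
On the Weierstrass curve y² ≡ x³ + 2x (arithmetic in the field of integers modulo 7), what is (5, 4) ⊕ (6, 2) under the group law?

(5, 4) + (6, 2). λ = (2 - 4)/(6 - 5) ≡ 5/1 mod 7. 1⁻¹ ≡ 1 (mod 7), so λ ≡ 5.
  x = λ² - 5 - 6 = 25 - 11 ≡ 0; y = λ·(5 - 0) - 4 ≡ 0. → (0, 0)

(0, 0)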